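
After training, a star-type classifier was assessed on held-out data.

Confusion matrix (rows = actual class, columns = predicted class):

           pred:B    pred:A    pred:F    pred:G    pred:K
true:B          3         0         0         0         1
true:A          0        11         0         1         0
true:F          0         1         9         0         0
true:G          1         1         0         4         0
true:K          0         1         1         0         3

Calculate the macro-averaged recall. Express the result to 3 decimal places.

0.767

Per-class recall (TP/(TP+FN)):
  B: TP=3, FN=0+0+0+1=1 → 3/4 = 0.7500
  A: TP=11, FN=0+0+1+0=1 → 11/12 = 0.9167
  F: TP=9, FN=0+1+0+0=1 → 9/10 = 0.9000
  G: TP=4, FN=1+1+0+0=2 → 4/6 = 0.6667
  K: TP=3, FN=0+1+1+0=2 → 3/5 = 0.6000
Macro-recall = mean = (0.7500 + 0.9167 + 0.9000 + 0.6667 + 0.6000) / 5 = 0.767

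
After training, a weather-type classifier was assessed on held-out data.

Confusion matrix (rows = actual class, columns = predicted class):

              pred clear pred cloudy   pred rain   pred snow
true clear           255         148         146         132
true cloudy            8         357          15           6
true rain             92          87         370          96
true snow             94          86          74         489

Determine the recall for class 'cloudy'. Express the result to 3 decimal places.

0.925

Take TP from the diagonal, FP from the rest of the 'cloudy' prediction marginal, FN from the rest of the 'cloudy' actual marginal.
recall = TP/(TP+FN).
cloudy: TP=357, FN=8+15+6=29 → 357/386 = 0.9249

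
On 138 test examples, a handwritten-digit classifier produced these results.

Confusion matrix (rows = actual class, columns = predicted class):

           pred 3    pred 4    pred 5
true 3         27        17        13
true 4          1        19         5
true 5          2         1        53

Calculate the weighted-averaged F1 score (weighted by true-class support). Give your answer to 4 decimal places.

0.7061

Per-class F1 score (2·TP/(2·TP+FP+FN)):
  3: TP=27, FP=1+2=3, FN=17+13=30 → 54/87 = 0.62069
  4: TP=19, FP=17+1=18, FN=1+5=6 → 38/62 = 0.61290
  5: TP=53, FP=13+5=18, FN=2+1=3 → 106/127 = 0.83465
Weighted-F1 score = Σ (supportᵢ/N)·F1 scoreᵢ with N=138: (57/138)·0.62069 + (25/138)·0.61290 + (56/138)·0.83465 = 0.7061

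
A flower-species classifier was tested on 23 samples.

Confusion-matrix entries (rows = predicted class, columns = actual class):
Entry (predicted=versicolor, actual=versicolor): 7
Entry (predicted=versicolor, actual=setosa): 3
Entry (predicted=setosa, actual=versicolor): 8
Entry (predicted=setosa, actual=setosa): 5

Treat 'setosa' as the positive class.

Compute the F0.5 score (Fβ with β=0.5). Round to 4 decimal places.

0.4167

Fβ = (1+β²)·TP / ((1+β²)·TP + β²·FN + FP), with β²=1/4
= 1.25·5 / (1.25·5 + 0.25·3 + 8) = 0.4167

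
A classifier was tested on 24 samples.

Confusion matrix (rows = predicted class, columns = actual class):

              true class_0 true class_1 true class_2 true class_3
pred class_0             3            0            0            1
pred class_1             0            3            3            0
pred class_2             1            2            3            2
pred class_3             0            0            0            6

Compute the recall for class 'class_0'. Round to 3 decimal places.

0.750

One-vs-rest for 'class_0': TP = diagonal; FP = other classes predicted 'class_0'; FN = 'class_0' predicted as other.
recall = TP/(TP+FN).
class_0: TP=3, FN=0+1+0=1 → 3/4 = 0.7500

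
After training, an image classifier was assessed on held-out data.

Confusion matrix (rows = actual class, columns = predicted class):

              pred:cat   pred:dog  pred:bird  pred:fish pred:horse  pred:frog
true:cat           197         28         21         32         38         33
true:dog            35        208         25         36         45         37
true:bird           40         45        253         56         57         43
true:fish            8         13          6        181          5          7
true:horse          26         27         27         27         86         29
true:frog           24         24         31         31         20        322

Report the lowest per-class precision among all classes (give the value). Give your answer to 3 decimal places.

0.343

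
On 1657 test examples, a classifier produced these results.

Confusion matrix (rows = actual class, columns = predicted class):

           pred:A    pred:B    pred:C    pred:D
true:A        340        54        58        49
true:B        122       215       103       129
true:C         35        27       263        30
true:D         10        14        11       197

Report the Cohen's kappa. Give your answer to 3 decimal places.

Observed agreement pₒ = trace/N = 1015/1657 = 0.6126
Expected agreement pₑ = Σ (rowᵢ·colᵢ)/N² = (501·507 + 569·310 + 355·435 + 232·405)/1657² = 0.2472
κ = (pₒ − pₑ)/(1 − pₑ) = (0.6126 − 0.2472)/(1 − 0.2472) = 0.485

0.485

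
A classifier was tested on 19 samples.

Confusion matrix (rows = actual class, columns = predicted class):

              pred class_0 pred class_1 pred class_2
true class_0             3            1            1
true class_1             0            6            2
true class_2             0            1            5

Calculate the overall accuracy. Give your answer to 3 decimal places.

0.737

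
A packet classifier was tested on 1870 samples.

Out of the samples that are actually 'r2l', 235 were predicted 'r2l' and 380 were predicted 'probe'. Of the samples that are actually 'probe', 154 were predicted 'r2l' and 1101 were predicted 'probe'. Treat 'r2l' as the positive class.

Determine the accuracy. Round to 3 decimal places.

Accuracy = (TP+TN)/N = (235+1101)/1870 = 0.714

0.714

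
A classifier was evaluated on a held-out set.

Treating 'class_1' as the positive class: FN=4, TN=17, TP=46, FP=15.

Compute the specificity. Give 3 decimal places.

0.531

Specificity = TN/(TN+FP) = 17/(17+15) = 0.531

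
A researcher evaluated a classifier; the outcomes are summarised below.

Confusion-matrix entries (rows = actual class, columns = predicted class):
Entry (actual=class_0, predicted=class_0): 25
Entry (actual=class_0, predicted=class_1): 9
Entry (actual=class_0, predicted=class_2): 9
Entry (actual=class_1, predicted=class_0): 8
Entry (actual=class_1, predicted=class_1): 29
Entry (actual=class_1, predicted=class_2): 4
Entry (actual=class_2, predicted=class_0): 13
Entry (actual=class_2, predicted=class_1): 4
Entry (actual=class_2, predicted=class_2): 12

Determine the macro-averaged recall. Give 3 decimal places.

Per-class recall (TP/(TP+FN)):
  class_0: TP=25, FN=9+9=18 → 25/43 = 0.5814
  class_1: TP=29, FN=8+4=12 → 29/41 = 0.7073
  class_2: TP=12, FN=13+4=17 → 12/29 = 0.4138
Macro-recall = mean = (0.5814 + 0.7073 + 0.4138) / 3 = 0.568

0.568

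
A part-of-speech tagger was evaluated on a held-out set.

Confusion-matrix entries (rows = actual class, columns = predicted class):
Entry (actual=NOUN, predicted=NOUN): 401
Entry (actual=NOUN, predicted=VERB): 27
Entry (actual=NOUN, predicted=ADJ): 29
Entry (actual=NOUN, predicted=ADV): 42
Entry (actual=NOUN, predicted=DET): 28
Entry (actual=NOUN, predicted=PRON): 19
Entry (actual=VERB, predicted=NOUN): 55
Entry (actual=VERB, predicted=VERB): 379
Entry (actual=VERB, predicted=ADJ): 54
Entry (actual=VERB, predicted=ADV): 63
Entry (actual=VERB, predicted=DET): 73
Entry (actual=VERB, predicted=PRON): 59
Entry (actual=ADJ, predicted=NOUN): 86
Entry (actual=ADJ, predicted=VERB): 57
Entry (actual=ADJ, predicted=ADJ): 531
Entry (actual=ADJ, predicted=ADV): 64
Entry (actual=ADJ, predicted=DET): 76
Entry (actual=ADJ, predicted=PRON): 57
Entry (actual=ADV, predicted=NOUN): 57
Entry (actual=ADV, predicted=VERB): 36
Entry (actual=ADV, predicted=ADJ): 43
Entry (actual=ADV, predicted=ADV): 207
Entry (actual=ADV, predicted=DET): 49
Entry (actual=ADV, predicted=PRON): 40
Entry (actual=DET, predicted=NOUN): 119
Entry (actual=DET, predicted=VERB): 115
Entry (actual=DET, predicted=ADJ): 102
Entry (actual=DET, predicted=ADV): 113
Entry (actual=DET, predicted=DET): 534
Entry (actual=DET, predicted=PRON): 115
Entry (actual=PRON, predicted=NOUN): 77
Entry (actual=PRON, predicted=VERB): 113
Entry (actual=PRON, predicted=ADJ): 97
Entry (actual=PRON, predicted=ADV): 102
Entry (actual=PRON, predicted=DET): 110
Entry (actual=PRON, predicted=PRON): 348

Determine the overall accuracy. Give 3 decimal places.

Accuracy = trace / total = (401+379+531+207+534+348=2400) / 4477 = 2400/4477 = 0.536

0.536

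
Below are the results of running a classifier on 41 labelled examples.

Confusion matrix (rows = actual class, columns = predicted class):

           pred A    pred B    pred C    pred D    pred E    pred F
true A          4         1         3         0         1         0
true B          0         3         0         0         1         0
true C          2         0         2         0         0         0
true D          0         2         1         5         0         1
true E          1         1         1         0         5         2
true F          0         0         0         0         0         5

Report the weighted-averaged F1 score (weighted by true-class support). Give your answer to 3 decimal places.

0.593

Per-class F1 score (2·TP/(2·TP+FP+FN)):
  A: TP=4, FP=0+2+0+1+0=3, FN=1+3+0+1+0=5 → 8/16 = 0.5000
  B: TP=3, FP=1+0+2+1+0=4, FN=0+0+0+1+0=1 → 6/11 = 0.5455
  C: TP=2, FP=3+0+1+1+0=5, FN=2+0+0+0+0=2 → 4/11 = 0.3636
  D: TP=5, FP=0+0+0+0+0=0, FN=0+2+1+0+1=4 → 10/14 = 0.7143
  E: TP=5, FP=1+1+0+0+0=2, FN=1+1+1+0+2=5 → 10/17 = 0.5882
  F: TP=5, FP=0+0+0+1+2=3, FN=0+0+0+0+0=0 → 10/13 = 0.7692
Weighted-F1 score = Σ (supportᵢ/N)·F1 scoreᵢ with N=41: (9/41)·0.5000 + (4/41)·0.5455 + (4/41)·0.3636 + (9/41)·0.7143 + (10/41)·0.5882 + (5/41)·0.7692 = 0.593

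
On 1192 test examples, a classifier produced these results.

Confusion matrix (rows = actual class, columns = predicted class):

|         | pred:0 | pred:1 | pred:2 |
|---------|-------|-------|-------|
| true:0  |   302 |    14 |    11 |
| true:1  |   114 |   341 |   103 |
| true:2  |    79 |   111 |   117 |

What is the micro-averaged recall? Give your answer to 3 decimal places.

0.638

Micro-averaging pools counts across classes: ΣTP=760, ΣFP=432, ΣFN=432.
Micro-recall = TP/(TP+FN) on pooled counts = 0.638 (equals overall accuracy in single-label multiclass).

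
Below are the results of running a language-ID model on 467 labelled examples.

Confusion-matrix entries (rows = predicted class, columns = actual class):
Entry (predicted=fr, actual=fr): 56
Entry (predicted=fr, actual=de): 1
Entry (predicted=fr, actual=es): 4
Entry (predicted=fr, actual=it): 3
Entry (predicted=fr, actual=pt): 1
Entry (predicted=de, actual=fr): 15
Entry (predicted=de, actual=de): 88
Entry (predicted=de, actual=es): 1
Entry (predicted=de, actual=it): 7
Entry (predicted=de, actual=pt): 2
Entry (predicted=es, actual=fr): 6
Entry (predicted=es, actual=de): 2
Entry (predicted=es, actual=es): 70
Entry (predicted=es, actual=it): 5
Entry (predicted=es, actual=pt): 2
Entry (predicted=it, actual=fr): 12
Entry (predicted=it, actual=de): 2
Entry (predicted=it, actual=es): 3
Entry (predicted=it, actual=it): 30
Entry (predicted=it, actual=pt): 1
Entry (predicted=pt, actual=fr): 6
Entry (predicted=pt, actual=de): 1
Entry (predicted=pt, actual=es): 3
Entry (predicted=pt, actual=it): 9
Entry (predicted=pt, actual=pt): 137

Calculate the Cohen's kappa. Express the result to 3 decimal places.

Observed agreement pₒ = trace/N = 381/467 = 0.8158
Expected agreement pₑ = Σ (rowᵢ·colᵢ)/N² = (95·65 + 94·113 + 81·85 + 54·48 + 143·156)/467² = 0.2228
κ = (pₒ − pₑ)/(1 − pₑ) = (0.8158 − 0.2228)/(1 − 0.2228) = 0.763

0.763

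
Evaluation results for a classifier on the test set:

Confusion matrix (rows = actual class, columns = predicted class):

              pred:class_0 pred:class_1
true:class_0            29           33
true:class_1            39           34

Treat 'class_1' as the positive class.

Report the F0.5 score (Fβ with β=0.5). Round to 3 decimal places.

0.499

Fβ = (1+β²)·TP / ((1+β²)·TP + β²·FN + FP), with β²=1/4
= 1.25·34 / (1.25·34 + 0.25·39 + 33) = 0.499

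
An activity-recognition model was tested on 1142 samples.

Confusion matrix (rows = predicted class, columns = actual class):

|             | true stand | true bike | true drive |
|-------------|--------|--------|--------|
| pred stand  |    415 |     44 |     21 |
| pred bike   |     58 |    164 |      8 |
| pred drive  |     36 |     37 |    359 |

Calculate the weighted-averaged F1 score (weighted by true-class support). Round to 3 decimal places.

0.820

Per-class F1 score (2·TP/(2·TP+FP+FN)):
  stand: TP=415, FP=44+21=65, FN=58+36=94 → 830/989 = 0.8392
  bike: TP=164, FP=58+8=66, FN=44+37=81 → 328/475 = 0.6905
  drive: TP=359, FP=36+37=73, FN=21+8=29 → 718/820 = 0.8756
Weighted-F1 score = Σ (supportᵢ/N)·F1 scoreᵢ with N=1142: (509/1142)·0.8392 + (245/1142)·0.6905 + (388/1142)·0.8756 = 0.820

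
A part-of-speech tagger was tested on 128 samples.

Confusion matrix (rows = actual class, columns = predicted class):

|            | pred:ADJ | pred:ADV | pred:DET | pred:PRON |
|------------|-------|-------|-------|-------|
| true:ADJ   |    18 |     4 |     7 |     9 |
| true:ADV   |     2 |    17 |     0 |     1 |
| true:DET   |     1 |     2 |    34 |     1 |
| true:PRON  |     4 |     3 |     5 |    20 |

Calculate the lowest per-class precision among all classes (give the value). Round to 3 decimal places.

Per-class precision (TP/(TP+FP)):
  ADJ: TP=18, FP=2+1+4=7 → 18/25 = 0.7200
  ADV: TP=17, FP=4+2+3=9 → 17/26 = 0.6538
  DET: TP=34, FP=7+0+5=12 → 34/46 = 0.7391
  PRON: TP=20, FP=9+1+1=11 → 20/31 = 0.6452
Lowest is class 'PRON' with precision = 0.645.

0.645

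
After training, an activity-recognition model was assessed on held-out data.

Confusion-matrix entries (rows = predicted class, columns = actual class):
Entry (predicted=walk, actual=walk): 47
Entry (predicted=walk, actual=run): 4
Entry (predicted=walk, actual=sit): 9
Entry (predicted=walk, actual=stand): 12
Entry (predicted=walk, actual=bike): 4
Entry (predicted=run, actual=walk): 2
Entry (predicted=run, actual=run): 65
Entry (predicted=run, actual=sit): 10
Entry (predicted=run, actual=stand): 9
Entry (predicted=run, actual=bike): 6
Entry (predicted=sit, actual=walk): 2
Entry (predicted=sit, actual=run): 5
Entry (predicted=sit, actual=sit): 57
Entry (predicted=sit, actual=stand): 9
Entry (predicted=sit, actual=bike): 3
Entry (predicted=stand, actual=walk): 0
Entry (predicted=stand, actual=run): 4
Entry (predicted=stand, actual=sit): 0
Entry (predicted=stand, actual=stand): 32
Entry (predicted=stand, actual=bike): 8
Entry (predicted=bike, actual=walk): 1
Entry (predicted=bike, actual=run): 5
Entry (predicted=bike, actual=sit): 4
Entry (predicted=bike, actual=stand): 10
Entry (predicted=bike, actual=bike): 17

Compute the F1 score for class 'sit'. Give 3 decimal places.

Treat 'sit' as positive and all other classes as negative.
F1 score = 2·TP/(2·TP+FP+FN).
sit: TP=57, FP=2+5+9+3=19, FN=9+10+0+4=23 → 114/156 = 0.7308

0.731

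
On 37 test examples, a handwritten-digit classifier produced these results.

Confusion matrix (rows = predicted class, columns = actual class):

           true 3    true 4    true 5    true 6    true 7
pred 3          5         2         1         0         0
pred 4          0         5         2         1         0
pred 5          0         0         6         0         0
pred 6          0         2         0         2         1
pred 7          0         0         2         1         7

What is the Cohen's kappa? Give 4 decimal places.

0.5930

Observed agreement pₒ = trace/N = 25/37 = 0.67568
Expected agreement pₑ = Σ (rowᵢ·colᵢ)/N² = (5·8 + 9·8 + 11·6 + 4·5 + 8·10)/37² = 0.20307
κ = (pₒ − pₑ)/(1 − pₑ) = (0.67568 − 0.20307)/(1 − 0.20307) = 0.5930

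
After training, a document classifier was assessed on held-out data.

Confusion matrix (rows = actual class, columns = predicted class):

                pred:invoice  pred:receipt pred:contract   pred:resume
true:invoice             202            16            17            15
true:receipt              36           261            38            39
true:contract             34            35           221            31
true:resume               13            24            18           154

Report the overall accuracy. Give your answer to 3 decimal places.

Accuracy = trace / total = (202+261+221+154=838) / 1154 = 838/1154 = 0.726

0.726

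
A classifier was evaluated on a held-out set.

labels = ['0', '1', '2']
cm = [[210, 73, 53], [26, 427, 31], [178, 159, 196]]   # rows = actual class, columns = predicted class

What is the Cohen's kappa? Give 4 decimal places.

0.4249

Observed agreement pₒ = trace/N = 833/1353 = 0.61567
Expected agreement pₑ = Σ (rowᵢ·colᵢ)/N² = (336·414 + 484·659 + 533·280)/1353² = 0.33175
κ = (pₒ − pₑ)/(1 − pₑ) = (0.61567 − 0.33175)/(1 − 0.33175) = 0.4249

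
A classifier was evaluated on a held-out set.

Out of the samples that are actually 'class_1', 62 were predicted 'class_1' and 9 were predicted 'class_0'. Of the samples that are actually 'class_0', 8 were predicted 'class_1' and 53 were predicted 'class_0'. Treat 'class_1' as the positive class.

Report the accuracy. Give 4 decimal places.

Accuracy = (TP+TN)/N = (62+53)/132 = 0.8712

0.8712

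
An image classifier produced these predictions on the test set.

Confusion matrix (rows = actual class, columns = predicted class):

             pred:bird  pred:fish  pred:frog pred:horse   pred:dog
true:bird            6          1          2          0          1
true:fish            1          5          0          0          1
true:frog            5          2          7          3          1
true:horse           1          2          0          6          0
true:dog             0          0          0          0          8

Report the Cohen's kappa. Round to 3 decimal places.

0.521

Observed agreement pₒ = trace/N = 32/52 = 0.6154
Expected agreement pₑ = Σ (rowᵢ·colᵢ)/N² = (10·13 + 7·10 + 18·9 + 9·9 + 8·11)/52² = 0.1964
κ = (pₒ − pₑ)/(1 − pₑ) = (0.6154 − 0.1964)/(1 − 0.1964) = 0.521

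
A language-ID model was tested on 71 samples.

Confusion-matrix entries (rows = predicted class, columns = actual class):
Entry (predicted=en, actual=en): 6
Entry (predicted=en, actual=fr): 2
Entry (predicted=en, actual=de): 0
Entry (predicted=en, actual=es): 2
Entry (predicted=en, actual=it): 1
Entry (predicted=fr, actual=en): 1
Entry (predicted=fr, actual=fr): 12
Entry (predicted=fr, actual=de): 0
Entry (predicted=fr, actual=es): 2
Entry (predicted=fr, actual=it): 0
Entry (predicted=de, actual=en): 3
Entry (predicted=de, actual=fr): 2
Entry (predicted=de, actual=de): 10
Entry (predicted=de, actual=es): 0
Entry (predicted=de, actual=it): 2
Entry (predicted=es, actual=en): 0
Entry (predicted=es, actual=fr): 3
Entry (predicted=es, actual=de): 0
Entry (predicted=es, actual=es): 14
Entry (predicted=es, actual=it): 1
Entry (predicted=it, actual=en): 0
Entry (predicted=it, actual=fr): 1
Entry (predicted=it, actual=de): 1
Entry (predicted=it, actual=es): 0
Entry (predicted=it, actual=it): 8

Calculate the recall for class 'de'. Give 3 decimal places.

0.909

Take TP from the diagonal, FP from the rest of the 'de' prediction marginal, FN from the rest of the 'de' actual marginal.
recall = TP/(TP+FN).
de: TP=10, FN=0+0+0+1=1 → 10/11 = 0.9091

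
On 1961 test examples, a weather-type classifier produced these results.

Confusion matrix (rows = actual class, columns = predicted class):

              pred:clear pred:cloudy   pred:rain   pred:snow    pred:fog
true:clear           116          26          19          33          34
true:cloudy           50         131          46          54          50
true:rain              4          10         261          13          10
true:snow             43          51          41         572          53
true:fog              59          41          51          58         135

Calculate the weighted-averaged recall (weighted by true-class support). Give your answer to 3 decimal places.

0.620

Per-class recall (TP/(TP+FN)):
  clear: TP=116, FN=26+19+33+34=112 → 116/228 = 0.5088
  cloudy: TP=131, FN=50+46+54+50=200 → 131/331 = 0.3958
  rain: TP=261, FN=4+10+13+10=37 → 261/298 = 0.8758
  snow: TP=572, FN=43+51+41+53=188 → 572/760 = 0.7526
  fog: TP=135, FN=59+41+51+58=209 → 135/344 = 0.3924
Weighted-recall = Σ (supportᵢ/N)·recallᵢ with N=1961: (228/1961)·0.5088 + (331/1961)·0.3958 + (298/1961)·0.8758 + (760/1961)·0.7526 + (344/1961)·0.3924 = 0.620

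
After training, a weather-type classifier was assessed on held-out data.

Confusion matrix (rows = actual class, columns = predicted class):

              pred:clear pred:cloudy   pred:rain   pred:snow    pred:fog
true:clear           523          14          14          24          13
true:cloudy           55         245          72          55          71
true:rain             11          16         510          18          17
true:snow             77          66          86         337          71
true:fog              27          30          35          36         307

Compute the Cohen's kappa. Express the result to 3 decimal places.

0.629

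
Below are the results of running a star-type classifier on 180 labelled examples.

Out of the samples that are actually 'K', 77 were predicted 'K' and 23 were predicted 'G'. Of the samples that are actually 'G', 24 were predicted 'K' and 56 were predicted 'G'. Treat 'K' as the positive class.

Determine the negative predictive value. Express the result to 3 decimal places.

0.709

NPV = TN/(TN+FN) = 56/(56+23) = 0.709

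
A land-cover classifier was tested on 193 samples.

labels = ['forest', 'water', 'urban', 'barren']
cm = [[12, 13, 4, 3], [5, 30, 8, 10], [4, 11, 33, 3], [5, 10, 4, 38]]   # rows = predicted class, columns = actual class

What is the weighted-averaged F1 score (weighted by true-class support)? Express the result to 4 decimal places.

Per-class F1 score (2·TP/(2·TP+FP+FN)):
  forest: TP=12, FP=13+4+3=20, FN=5+4+5=14 → 24/58 = 0.41379
  water: TP=30, FP=5+8+10=23, FN=13+11+10=34 → 60/117 = 0.51282
  urban: TP=33, FP=4+11+3=18, FN=4+8+4=16 → 66/100 = 0.66000
  barren: TP=38, FP=5+10+4=19, FN=3+10+3=16 → 76/111 = 0.68468
Weighted-F1 score = Σ (supportᵢ/N)·F1 scoreᵢ with N=193: (26/193)·0.41379 + (64/193)·0.51282 + (49/193)·0.66000 + (54/193)·0.68468 = 0.5849

0.5849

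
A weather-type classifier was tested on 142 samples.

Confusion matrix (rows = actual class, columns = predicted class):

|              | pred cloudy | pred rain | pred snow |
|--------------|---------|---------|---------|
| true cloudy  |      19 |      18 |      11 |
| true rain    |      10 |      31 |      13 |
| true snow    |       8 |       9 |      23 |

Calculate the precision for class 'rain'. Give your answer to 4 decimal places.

0.5345

Treat 'rain' as positive and all other classes as negative.
precision = TP/(TP+FP).
rain: TP=31, FP=18+9=27 → 31/58 = 0.53448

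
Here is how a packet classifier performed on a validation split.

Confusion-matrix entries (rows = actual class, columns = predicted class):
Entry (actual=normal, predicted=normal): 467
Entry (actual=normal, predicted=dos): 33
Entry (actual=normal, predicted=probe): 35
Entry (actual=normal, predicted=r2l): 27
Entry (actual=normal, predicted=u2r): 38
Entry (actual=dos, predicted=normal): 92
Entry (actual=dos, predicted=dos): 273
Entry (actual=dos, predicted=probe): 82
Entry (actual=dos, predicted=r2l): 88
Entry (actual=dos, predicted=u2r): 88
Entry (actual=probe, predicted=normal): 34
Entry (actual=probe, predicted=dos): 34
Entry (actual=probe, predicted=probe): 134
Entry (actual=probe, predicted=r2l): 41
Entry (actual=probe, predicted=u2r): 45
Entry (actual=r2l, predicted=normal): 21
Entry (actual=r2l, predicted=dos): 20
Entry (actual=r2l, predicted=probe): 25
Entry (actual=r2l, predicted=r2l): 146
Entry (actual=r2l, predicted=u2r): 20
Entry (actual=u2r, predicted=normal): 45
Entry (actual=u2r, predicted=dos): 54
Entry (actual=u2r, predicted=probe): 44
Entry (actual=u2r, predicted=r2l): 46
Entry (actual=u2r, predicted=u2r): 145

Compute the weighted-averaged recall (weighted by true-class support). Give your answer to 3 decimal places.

Per-class recall (TP/(TP+FN)):
  normal: TP=467, FN=33+35+27+38=133 → 467/600 = 0.7783
  dos: TP=273, FN=92+82+88+88=350 → 273/623 = 0.4382
  probe: TP=134, FN=34+34+41+45=154 → 134/288 = 0.4653
  r2l: TP=146, FN=21+20+25+20=86 → 146/232 = 0.6293
  u2r: TP=145, FN=45+54+44+46=189 → 145/334 = 0.4341
Weighted-recall = Σ (supportᵢ/N)·recallᵢ with N=2077: (600/2077)·0.7783 + (623/2077)·0.4382 + (288/2077)·0.4653 + (232/2077)·0.6293 + (334/2077)·0.4341 = 0.561

0.561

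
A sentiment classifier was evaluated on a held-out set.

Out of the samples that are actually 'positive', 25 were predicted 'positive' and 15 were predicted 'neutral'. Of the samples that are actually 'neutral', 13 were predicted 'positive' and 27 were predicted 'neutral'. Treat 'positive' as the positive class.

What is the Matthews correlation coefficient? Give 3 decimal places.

MCC = (TP·TN − FP·FN) / √((TP+FP)(TP+FN)(TN+FP)(TN+FN))
Numerator = 25·27 − 13·15 = 480
Denominator = √(38·40·40·42) = √2553600 = 1597.9987
MCC = 480 / 1597.9987 = 0.300

0.300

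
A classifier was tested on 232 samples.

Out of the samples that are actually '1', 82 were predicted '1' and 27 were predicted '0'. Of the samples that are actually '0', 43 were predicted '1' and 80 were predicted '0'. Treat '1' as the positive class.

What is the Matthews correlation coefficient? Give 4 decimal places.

MCC = (TP·TN − FP·FN) / √((TP+FP)(TP+FN)(TN+FP)(TN+FN))
Numerator = 82·80 − 43·27 = 5399
Denominator = √(125·109·123·107) = √179318625 = 13390.9904
MCC = 5399 / 13390.9904 = 0.4032

0.4032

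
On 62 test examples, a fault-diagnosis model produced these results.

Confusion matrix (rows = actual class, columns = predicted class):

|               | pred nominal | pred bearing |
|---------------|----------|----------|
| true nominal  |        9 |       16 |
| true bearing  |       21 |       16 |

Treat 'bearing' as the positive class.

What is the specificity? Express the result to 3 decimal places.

0.360

Specificity = TN/(TN+FP) = 9/(9+16) = 0.360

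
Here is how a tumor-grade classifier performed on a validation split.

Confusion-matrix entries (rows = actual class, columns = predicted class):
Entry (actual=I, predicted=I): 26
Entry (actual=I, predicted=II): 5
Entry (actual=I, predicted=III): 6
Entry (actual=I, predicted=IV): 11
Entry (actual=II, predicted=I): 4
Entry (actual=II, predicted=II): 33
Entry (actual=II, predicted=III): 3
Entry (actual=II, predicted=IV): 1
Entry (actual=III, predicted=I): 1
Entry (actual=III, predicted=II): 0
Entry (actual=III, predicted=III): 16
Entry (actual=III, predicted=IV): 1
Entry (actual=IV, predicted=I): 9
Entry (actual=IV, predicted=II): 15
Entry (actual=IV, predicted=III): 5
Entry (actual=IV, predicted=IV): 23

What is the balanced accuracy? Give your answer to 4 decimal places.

0.6694

Balanced accuracy = mean of per-class recall.
  I: recall = 26/48 = 0.54167
  II: recall = 33/41 = 0.80488
  III: recall = 16/18 = 0.88889
  IV: recall = 23/52 = 0.44231
Mean = (0.54167 + 0.80488 + 0.88889 + 0.44231) / 4 = 0.6694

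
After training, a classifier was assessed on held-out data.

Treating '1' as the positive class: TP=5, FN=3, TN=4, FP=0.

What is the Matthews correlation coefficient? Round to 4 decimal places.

MCC = (TP·TN − FP·FN) / √((TP+FP)(TP+FN)(TN+FP)(TN+FN))
Numerator = 5·4 − 0·3 = 20
Denominator = √(5·8·4·7) = √1120 = 33.4664
MCC = 20 / 33.4664 = 0.5976

0.5976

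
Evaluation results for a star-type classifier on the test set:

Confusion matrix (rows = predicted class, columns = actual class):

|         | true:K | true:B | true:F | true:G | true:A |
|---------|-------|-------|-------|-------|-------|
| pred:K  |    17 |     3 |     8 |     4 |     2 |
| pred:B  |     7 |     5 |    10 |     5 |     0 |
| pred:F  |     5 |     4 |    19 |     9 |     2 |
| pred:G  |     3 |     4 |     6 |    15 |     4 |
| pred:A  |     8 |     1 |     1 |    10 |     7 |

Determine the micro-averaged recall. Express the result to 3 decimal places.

0.396

Micro-averaging pools counts across classes: ΣTP=63, ΣFP=96, ΣFN=96.
Micro-recall = TP/(TP+FN) on pooled counts = 0.396 (equals overall accuracy in single-label multiclass).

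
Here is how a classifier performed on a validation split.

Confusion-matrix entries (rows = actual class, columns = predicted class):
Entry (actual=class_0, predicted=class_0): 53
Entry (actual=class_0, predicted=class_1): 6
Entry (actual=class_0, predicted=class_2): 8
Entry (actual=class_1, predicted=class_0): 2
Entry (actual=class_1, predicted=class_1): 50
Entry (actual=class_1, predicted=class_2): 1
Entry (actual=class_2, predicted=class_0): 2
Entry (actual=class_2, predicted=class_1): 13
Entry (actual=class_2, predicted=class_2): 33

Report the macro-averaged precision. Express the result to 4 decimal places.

0.8134

Per-class precision (TP/(TP+FP)):
  class_0: TP=53, FP=2+2=4 → 53/57 = 0.92982
  class_1: TP=50, FP=6+13=19 → 50/69 = 0.72464
  class_2: TP=33, FP=8+1=9 → 33/42 = 0.78571
Macro-precision = mean = (0.92982 + 0.72464 + 0.78571) / 3 = 0.8134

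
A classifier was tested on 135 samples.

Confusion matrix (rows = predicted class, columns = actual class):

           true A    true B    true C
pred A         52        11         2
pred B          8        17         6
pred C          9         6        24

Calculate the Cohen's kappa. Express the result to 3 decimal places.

0.504

Observed agreement pₒ = trace/N = 93/135 = 0.6889
Expected agreement pₑ = Σ (rowᵢ·colᵢ)/N² = (69·65 + 34·31 + 32·39)/135² = 0.3724
κ = (pₒ − pₑ)/(1 − pₑ) = (0.6889 − 0.3724)/(1 − 0.3724) = 0.504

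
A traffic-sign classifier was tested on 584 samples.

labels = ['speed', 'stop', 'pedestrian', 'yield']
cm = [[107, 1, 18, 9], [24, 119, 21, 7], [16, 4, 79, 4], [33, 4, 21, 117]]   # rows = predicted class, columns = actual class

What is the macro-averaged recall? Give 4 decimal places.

Per-class recall (TP/(TP+FN)):
  speed: TP=107, FN=24+16+33=73 → 107/180 = 0.59444
  stop: TP=119, FN=1+4+4=9 → 119/128 = 0.92969
  pedestrian: TP=79, FN=18+21+21=60 → 79/139 = 0.56835
  yield: TP=117, FN=9+7+4=20 → 117/137 = 0.85401
Macro-recall = mean = (0.59444 + 0.92969 + 0.56835 + 0.85401) / 4 = 0.7366

0.7366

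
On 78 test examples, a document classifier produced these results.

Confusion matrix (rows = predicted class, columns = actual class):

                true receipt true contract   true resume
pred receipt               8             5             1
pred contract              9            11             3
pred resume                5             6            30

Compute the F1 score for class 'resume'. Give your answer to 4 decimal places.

0.8000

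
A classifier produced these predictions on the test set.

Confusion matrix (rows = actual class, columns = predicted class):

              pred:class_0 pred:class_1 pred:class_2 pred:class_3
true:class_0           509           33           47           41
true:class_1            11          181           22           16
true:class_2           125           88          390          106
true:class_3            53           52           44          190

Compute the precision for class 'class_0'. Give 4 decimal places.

precision = TP/(TP+FP).
class_0: TP=509, FP=11+125+53=189 → 509/698 = 0.72923

0.7292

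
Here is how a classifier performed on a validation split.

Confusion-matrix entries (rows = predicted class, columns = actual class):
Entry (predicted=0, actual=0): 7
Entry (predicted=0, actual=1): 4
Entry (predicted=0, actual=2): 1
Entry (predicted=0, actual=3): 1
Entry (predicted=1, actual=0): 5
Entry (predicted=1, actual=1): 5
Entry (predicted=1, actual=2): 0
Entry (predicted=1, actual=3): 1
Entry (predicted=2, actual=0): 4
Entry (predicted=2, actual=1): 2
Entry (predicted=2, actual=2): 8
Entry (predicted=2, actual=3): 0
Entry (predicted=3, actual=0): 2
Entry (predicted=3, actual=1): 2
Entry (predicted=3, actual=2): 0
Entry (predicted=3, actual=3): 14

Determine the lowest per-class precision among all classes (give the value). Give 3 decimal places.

0.455

Per-class precision (TP/(TP+FP)):
  0: TP=7, FP=4+1+1=6 → 7/13 = 0.5385
  1: TP=5, FP=5+0+1=6 → 5/11 = 0.4545
  2: TP=8, FP=4+2+0=6 → 8/14 = 0.5714
  3: TP=14, FP=2+2+0=4 → 14/18 = 0.7778
Lowest is class '1' with precision = 0.455.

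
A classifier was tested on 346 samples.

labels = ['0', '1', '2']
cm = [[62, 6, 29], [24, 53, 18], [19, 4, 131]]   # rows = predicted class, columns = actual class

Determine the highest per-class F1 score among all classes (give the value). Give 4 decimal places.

Per-class F1 score (2·TP/(2·TP+FP+FN)):
  0: TP=62, FP=6+29=35, FN=24+19=43 → 124/202 = 0.61386
  1: TP=53, FP=24+18=42, FN=6+4=10 → 106/158 = 0.67089
  2: TP=131, FP=19+4=23, FN=29+18=47 → 262/332 = 0.78916
Highest is class '2' with F1 score = 0.7892.

0.7892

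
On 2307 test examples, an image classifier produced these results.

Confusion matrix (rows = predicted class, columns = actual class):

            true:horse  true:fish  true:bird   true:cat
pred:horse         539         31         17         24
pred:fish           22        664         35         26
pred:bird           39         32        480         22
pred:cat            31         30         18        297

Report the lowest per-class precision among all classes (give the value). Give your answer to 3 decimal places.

0.790

Per-class precision (TP/(TP+FP)):
  horse: TP=539, FP=31+17+24=72 → 539/611 = 0.8822
  fish: TP=664, FP=22+35+26=83 → 664/747 = 0.8889
  bird: TP=480, FP=39+32+22=93 → 480/573 = 0.8377
  cat: TP=297, FP=31+30+18=79 → 297/376 = 0.7899
Lowest is class 'cat' with precision = 0.790.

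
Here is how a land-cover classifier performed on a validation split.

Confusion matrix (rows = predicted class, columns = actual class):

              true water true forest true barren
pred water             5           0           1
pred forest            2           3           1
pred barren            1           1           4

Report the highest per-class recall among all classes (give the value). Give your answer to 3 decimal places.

Per-class recall (TP/(TP+FN)):
  water: TP=5, FN=2+1=3 → 5/8 = 0.6250
  forest: TP=3, FN=0+1=1 → 3/4 = 0.7500
  barren: TP=4, FN=1+1=2 → 4/6 = 0.6667
Highest is class 'forest' with recall = 0.750.

0.750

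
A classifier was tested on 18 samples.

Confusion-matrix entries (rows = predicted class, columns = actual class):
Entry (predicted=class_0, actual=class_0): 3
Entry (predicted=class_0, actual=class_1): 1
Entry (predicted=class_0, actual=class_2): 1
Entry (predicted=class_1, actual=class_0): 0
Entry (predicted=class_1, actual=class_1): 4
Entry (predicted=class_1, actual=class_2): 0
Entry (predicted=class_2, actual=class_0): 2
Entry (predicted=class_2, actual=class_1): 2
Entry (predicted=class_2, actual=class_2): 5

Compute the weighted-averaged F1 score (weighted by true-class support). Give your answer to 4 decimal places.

0.6717

Per-class F1 score (2·TP/(2·TP+FP+FN)):
  class_0: TP=3, FP=1+1=2, FN=0+2=2 → 6/10 = 0.60000
  class_1: TP=4, FP=0+0=0, FN=1+2=3 → 8/11 = 0.72727
  class_2: TP=5, FP=2+2=4, FN=1+0=1 → 10/15 = 0.66667
Weighted-F1 score = Σ (supportᵢ/N)·F1 scoreᵢ with N=18: (5/18)·0.60000 + (7/18)·0.72727 + (6/18)·0.66667 = 0.6717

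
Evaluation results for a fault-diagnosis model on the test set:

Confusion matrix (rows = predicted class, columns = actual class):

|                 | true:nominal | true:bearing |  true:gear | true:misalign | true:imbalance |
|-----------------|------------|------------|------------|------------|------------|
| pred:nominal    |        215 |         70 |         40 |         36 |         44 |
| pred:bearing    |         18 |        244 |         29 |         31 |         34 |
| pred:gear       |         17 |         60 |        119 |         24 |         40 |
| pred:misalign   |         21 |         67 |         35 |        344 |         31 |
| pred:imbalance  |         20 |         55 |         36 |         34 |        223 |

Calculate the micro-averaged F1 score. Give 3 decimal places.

Micro-averaging pools counts across classes: ΣTP=1145, ΣFP=742, ΣFN=742.
Micro-F1 score = 2·TP/(2·TP+FP+FN) on pooled counts = 0.607 (equals overall accuracy in single-label multiclass).

0.607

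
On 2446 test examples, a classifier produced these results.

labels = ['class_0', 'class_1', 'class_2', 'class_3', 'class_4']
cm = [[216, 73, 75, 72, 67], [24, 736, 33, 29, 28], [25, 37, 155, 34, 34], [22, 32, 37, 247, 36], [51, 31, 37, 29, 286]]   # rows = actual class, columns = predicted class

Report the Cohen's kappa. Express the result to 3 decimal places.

0.571

Observed agreement pₒ = trace/N = 1640/2446 = 0.6705
Expected agreement pₑ = Σ (rowᵢ·colᵢ)/N² = (503·338 + 850·909 + 285·337 + 374·411 + 434·451)/2446² = 0.2320
κ = (pₒ − pₑ)/(1 − pₑ) = (0.6705 − 0.2320)/(1 − 0.2320) = 0.571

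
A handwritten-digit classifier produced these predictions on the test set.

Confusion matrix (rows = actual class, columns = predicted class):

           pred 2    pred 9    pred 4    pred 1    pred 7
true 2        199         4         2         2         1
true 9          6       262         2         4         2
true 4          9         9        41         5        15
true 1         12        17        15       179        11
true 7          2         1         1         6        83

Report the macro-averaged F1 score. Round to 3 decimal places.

0.812

Per-class F1 score (2·TP/(2·TP+FP+FN)):
  2: TP=199, FP=6+9+12+2=29, FN=4+2+2+1=9 → 398/436 = 0.9128
  9: TP=262, FP=4+9+17+1=31, FN=6+2+4+2=14 → 524/569 = 0.9209
  4: TP=41, FP=2+2+15+1=20, FN=9+9+5+15=38 → 82/140 = 0.5857
  1: TP=179, FP=2+4+5+6=17, FN=12+17+15+11=55 → 358/430 = 0.8326
  7: TP=83, FP=1+2+15+11=29, FN=2+1+1+6=10 → 166/205 = 0.8098
Macro-F1 score = mean = (0.9128 + 0.9209 + 0.5857 + 0.8326 + 0.8098) / 5 = 0.812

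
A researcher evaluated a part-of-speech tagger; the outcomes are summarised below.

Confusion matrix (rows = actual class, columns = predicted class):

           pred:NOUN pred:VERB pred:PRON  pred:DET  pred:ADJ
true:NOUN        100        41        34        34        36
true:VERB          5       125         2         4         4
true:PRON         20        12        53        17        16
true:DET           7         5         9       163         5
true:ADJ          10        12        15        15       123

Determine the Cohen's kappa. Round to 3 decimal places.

0.562

Observed agreement pₒ = trace/N = 564/867 = 0.6505
Expected agreement pₑ = Σ (rowᵢ·colᵢ)/N² = (245·142 + 140·195 + 118·113 + 189·233 + 175·184)/867² = 0.2018
κ = (pₒ − pₑ)/(1 − pₑ) = (0.6505 − 0.2018)/(1 − 0.2018) = 0.562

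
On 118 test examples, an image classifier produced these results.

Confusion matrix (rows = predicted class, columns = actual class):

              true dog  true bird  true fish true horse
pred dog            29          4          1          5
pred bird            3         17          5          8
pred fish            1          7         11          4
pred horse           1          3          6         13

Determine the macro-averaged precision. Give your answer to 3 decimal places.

0.576

Per-class precision (TP/(TP+FP)):
  dog: TP=29, FP=4+1+5=10 → 29/39 = 0.7436
  bird: TP=17, FP=3+5+8=16 → 17/33 = 0.5152
  fish: TP=11, FP=1+7+4=12 → 11/23 = 0.4783
  horse: TP=13, FP=1+3+6=10 → 13/23 = 0.5652
Macro-precision = mean = (0.7436 + 0.5152 + 0.4783 + 0.5652) / 4 = 0.576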